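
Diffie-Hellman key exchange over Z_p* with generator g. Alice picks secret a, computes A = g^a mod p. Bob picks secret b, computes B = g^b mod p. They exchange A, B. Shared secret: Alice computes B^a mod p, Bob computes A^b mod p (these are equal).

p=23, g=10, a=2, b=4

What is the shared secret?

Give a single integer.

Answer: 2

Derivation:
A = 10^2 mod 23  (bits of 2 = 10)
  bit 0 = 1: r = r^2 * 10 mod 23 = 1^2 * 10 = 1*10 = 10
  bit 1 = 0: r = r^2 mod 23 = 10^2 = 8
  -> A = 8
B = 10^4 mod 23  (bits of 4 = 100)
  bit 0 = 1: r = r^2 * 10 mod 23 = 1^2 * 10 = 1*10 = 10
  bit 1 = 0: r = r^2 mod 23 = 10^2 = 8
  bit 2 = 0: r = r^2 mod 23 = 8^2 = 18
  -> B = 18
s = B^a = 18^2 mod 23  (bits of 2 = 10)
  bit 0 = 1: r = r^2 * 18 mod 23 = 1^2 * 18 = 1*18 = 18
  bit 1 = 0: r = r^2 mod 23 = 18^2 = 2
  -> s = B^a = 2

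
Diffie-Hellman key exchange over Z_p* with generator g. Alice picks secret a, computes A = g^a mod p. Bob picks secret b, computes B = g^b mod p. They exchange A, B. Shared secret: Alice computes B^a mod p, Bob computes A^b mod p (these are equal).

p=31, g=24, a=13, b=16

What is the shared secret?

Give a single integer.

Answer: 19

Derivation:
A = 24^13 mod 31  (bits of 13 = 1101)
  bit 0 = 1: r = r^2 * 24 mod 31 = 1^2 * 24 = 1*24 = 24
  bit 1 = 1: r = r^2 * 24 mod 31 = 24^2 * 24 = 18*24 = 29
  bit 2 = 0: r = r^2 mod 31 = 29^2 = 4
  bit 3 = 1: r = r^2 * 24 mod 31 = 4^2 * 24 = 16*24 = 12
  -> A = 12
B = 24^16 mod 31  (bits of 16 = 10000)
  bit 0 = 1: r = r^2 * 24 mod 31 = 1^2 * 24 = 1*24 = 24
  bit 1 = 0: r = r^2 mod 31 = 24^2 = 18
  bit 2 = 0: r = r^2 mod 31 = 18^2 = 14
  bit 3 = 0: r = r^2 mod 31 = 14^2 = 10
  bit 4 = 0: r = r^2 mod 31 = 10^2 = 7
  -> B = 7
s = B^a = 7^13 mod 31  (bits of 13 = 1101)
  bit 0 = 1: r = r^2 * 7 mod 31 = 1^2 * 7 = 1*7 = 7
  bit 1 = 1: r = r^2 * 7 mod 31 = 7^2 * 7 = 18*7 = 2
  bit 2 = 0: r = r^2 mod 31 = 2^2 = 4
  bit 3 = 1: r = r^2 * 7 mod 31 = 4^2 * 7 = 16*7 = 19
  -> s = B^a = 19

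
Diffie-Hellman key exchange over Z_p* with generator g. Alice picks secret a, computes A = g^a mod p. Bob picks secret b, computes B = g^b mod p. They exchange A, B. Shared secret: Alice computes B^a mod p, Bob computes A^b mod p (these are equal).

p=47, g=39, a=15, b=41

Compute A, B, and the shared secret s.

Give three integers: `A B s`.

Answer: 23 26 15

Derivation:
A = 39^15 mod 47  (bits of 15 = 1111)
  bit 0 = 1: r = r^2 * 39 mod 47 = 1^2 * 39 = 1*39 = 39
  bit 1 = 1: r = r^2 * 39 mod 47 = 39^2 * 39 = 17*39 = 5
  bit 2 = 1: r = r^2 * 39 mod 47 = 5^2 * 39 = 25*39 = 35
  bit 3 = 1: r = r^2 * 39 mod 47 = 35^2 * 39 = 3*39 = 23
  -> A = 23
B = 39^41 mod 47  (bits of 41 = 101001)
  bit 0 = 1: r = r^2 * 39 mod 47 = 1^2 * 39 = 1*39 = 39
  bit 1 = 0: r = r^2 mod 47 = 39^2 = 17
  bit 2 = 1: r = r^2 * 39 mod 47 = 17^2 * 39 = 7*39 = 38
  bit 3 = 0: r = r^2 mod 47 = 38^2 = 34
  bit 4 = 0: r = r^2 mod 47 = 34^2 = 28
  bit 5 = 1: r = r^2 * 39 mod 47 = 28^2 * 39 = 32*39 = 26
  -> B = 26
s = B^a = 26^15 mod 47  (bits of 15 = 1111)
  bit 0 = 1: r = r^2 * 26 mod 47 = 1^2 * 26 = 1*26 = 26
  bit 1 = 1: r = r^2 * 26 mod 47 = 26^2 * 26 = 18*26 = 45
  bit 2 = 1: r = r^2 * 26 mod 47 = 45^2 * 26 = 4*26 = 10
  bit 3 = 1: r = r^2 * 26 mod 47 = 10^2 * 26 = 6*26 = 15
  -> s = B^a = 15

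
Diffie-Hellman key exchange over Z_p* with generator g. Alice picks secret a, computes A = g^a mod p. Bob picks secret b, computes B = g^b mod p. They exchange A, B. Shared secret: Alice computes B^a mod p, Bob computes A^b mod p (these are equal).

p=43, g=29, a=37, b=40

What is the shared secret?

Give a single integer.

Answer: 13

Derivation:
A = 29^37 mod 43  (bits of 37 = 100101)
  bit 0 = 1: r = r^2 * 29 mod 43 = 1^2 * 29 = 1*29 = 29
  bit 1 = 0: r = r^2 mod 43 = 29^2 = 24
  bit 2 = 0: r = r^2 mod 43 = 24^2 = 17
  bit 3 = 1: r = r^2 * 29 mod 43 = 17^2 * 29 = 31*29 = 39
  bit 4 = 0: r = r^2 mod 43 = 39^2 = 16
  bit 5 = 1: r = r^2 * 29 mod 43 = 16^2 * 29 = 41*29 = 28
  -> A = 28
B = 29^40 mod 43  (bits of 40 = 101000)
  bit 0 = 1: r = r^2 * 29 mod 43 = 1^2 * 29 = 1*29 = 29
  bit 1 = 0: r = r^2 mod 43 = 29^2 = 24
  bit 2 = 1: r = r^2 * 29 mod 43 = 24^2 * 29 = 17*29 = 20
  bit 3 = 0: r = r^2 mod 43 = 20^2 = 13
  bit 4 = 0: r = r^2 mod 43 = 13^2 = 40
  bit 5 = 0: r = r^2 mod 43 = 40^2 = 9
  -> B = 9
s = B^a = 9^37 mod 43  (bits of 37 = 100101)
  bit 0 = 1: r = r^2 * 9 mod 43 = 1^2 * 9 = 1*9 = 9
  bit 1 = 0: r = r^2 mod 43 = 9^2 = 38
  bit 2 = 0: r = r^2 mod 43 = 38^2 = 25
  bit 3 = 1: r = r^2 * 9 mod 43 = 25^2 * 9 = 23*9 = 35
  bit 4 = 0: r = r^2 mod 43 = 35^2 = 21
  bit 5 = 1: r = r^2 * 9 mod 43 = 21^2 * 9 = 11*9 = 13
  -> s = B^a = 13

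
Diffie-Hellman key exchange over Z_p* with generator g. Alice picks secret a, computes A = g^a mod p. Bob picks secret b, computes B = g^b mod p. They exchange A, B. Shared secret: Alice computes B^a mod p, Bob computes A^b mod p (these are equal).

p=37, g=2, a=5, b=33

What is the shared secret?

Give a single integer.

A = 2^5 mod 37  (bits of 5 = 101)
  bit 0 = 1: r = r^2 * 2 mod 37 = 1^2 * 2 = 1*2 = 2
  bit 1 = 0: r = r^2 mod 37 = 2^2 = 4
  bit 2 = 1: r = r^2 * 2 mod 37 = 4^2 * 2 = 16*2 = 32
  -> A = 32
B = 2^33 mod 37  (bits of 33 = 100001)
  bit 0 = 1: r = r^2 * 2 mod 37 = 1^2 * 2 = 1*2 = 2
  bit 1 = 0: r = r^2 mod 37 = 2^2 = 4
  bit 2 = 0: r = r^2 mod 37 = 4^2 = 16
  bit 3 = 0: r = r^2 mod 37 = 16^2 = 34
  bit 4 = 0: r = r^2 mod 37 = 34^2 = 9
  bit 5 = 1: r = r^2 * 2 mod 37 = 9^2 * 2 = 7*2 = 14
  -> B = 14
s = B^a = 14^5 mod 37  (bits of 5 = 101)
  bit 0 = 1: r = r^2 * 14 mod 37 = 1^2 * 14 = 1*14 = 14
  bit 1 = 0: r = r^2 mod 37 = 14^2 = 11
  bit 2 = 1: r = r^2 * 14 mod 37 = 11^2 * 14 = 10*14 = 29
  -> s = B^a = 29

Answer: 29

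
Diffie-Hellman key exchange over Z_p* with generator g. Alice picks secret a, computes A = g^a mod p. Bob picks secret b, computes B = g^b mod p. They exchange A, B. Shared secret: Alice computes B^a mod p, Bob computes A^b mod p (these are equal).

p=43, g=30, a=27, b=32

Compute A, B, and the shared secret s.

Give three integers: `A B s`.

Answer: 27 23 4

Derivation:
A = 30^27 mod 43  (bits of 27 = 11011)
  bit 0 = 1: r = r^2 * 30 mod 43 = 1^2 * 30 = 1*30 = 30
  bit 1 = 1: r = r^2 * 30 mod 43 = 30^2 * 30 = 40*30 = 39
  bit 2 = 0: r = r^2 mod 43 = 39^2 = 16
  bit 3 = 1: r = r^2 * 30 mod 43 = 16^2 * 30 = 41*30 = 26
  bit 4 = 1: r = r^2 * 30 mod 43 = 26^2 * 30 = 31*30 = 27
  -> A = 27
B = 30^32 mod 43  (bits of 32 = 100000)
  bit 0 = 1: r = r^2 * 30 mod 43 = 1^2 * 30 = 1*30 = 30
  bit 1 = 0: r = r^2 mod 43 = 30^2 = 40
  bit 2 = 0: r = r^2 mod 43 = 40^2 = 9
  bit 3 = 0: r = r^2 mod 43 = 9^2 = 38
  bit 4 = 0: r = r^2 mod 43 = 38^2 = 25
  bit 5 = 0: r = r^2 mod 43 = 25^2 = 23
  -> B = 23
s = B^a = 23^27 mod 43  (bits of 27 = 11011)
  bit 0 = 1: r = r^2 * 23 mod 43 = 1^2 * 23 = 1*23 = 23
  bit 1 = 1: r = r^2 * 23 mod 43 = 23^2 * 23 = 13*23 = 41
  bit 2 = 0: r = r^2 mod 43 = 41^2 = 4
  bit 3 = 1: r = r^2 * 23 mod 43 = 4^2 * 23 = 16*23 = 24
  bit 4 = 1: r = r^2 * 23 mod 43 = 24^2 * 23 = 17*23 = 4
  -> s = B^a = 4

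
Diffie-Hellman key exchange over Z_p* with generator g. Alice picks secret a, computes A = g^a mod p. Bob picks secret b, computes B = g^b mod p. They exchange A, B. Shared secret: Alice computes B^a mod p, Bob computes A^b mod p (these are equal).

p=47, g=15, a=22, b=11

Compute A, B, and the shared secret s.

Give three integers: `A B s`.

A = 15^22 mod 47  (bits of 22 = 10110)
  bit 0 = 1: r = r^2 * 15 mod 47 = 1^2 * 15 = 1*15 = 15
  bit 1 = 0: r = r^2 mod 47 = 15^2 = 37
  bit 2 = 1: r = r^2 * 15 mod 47 = 37^2 * 15 = 6*15 = 43
  bit 3 = 1: r = r^2 * 15 mod 47 = 43^2 * 15 = 16*15 = 5
  bit 4 = 0: r = r^2 mod 47 = 5^2 = 25
  -> A = 25
B = 15^11 mod 47  (bits of 11 = 1011)
  bit 0 = 1: r = r^2 * 15 mod 47 = 1^2 * 15 = 1*15 = 15
  bit 1 = 0: r = r^2 mod 47 = 15^2 = 37
  bit 2 = 1: r = r^2 * 15 mod 47 = 37^2 * 15 = 6*15 = 43
  bit 3 = 1: r = r^2 * 15 mod 47 = 43^2 * 15 = 16*15 = 5
  -> B = 5
s = B^a = 5^22 mod 47  (bits of 22 = 10110)
  bit 0 = 1: r = r^2 * 5 mod 47 = 1^2 * 5 = 1*5 = 5
  bit 1 = 0: r = r^2 mod 47 = 5^2 = 25
  bit 2 = 1: r = r^2 * 5 mod 47 = 25^2 * 5 = 14*5 = 23
  bit 3 = 1: r = r^2 * 5 mod 47 = 23^2 * 5 = 12*5 = 13
  bit 4 = 0: r = r^2 mod 47 = 13^2 = 28
  -> s = B^a = 28

Answer: 25 5 28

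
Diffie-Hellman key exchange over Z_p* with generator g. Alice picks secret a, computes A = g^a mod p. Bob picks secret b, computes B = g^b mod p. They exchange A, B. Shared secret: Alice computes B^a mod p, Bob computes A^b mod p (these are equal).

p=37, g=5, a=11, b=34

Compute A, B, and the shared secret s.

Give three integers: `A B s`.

A = 5^11 mod 37  (bits of 11 = 1011)
  bit 0 = 1: r = r^2 * 5 mod 37 = 1^2 * 5 = 1*5 = 5
  bit 1 = 0: r = r^2 mod 37 = 5^2 = 25
  bit 2 = 1: r = r^2 * 5 mod 37 = 25^2 * 5 = 33*5 = 17
  bit 3 = 1: r = r^2 * 5 mod 37 = 17^2 * 5 = 30*5 = 2
  -> A = 2
B = 5^34 mod 37  (bits of 34 = 100010)
  bit 0 = 1: r = r^2 * 5 mod 37 = 1^2 * 5 = 1*5 = 5
  bit 1 = 0: r = r^2 mod 37 = 5^2 = 25
  bit 2 = 0: r = r^2 mod 37 = 25^2 = 33
  bit 3 = 0: r = r^2 mod 37 = 33^2 = 16
  bit 4 = 1: r = r^2 * 5 mod 37 = 16^2 * 5 = 34*5 = 22
  bit 5 = 0: r = r^2 mod 37 = 22^2 = 3
  -> B = 3
s = B^a = 3^11 mod 37  (bits of 11 = 1011)
  bit 0 = 1: r = r^2 * 3 mod 37 = 1^2 * 3 = 1*3 = 3
  bit 1 = 0: r = r^2 mod 37 = 3^2 = 9
  bit 2 = 1: r = r^2 * 3 mod 37 = 9^2 * 3 = 7*3 = 21
  bit 3 = 1: r = r^2 * 3 mod 37 = 21^2 * 3 = 34*3 = 28
  -> s = B^a = 28

Answer: 2 3 28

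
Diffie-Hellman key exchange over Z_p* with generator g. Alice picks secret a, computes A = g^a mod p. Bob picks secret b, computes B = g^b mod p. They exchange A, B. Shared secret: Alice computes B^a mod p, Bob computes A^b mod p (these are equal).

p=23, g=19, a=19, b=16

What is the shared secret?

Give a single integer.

Answer: 8

Derivation:
A = 19^19 mod 23  (bits of 19 = 10011)
  bit 0 = 1: r = r^2 * 19 mod 23 = 1^2 * 19 = 1*19 = 19
  bit 1 = 0: r = r^2 mod 23 = 19^2 = 16
  bit 2 = 0: r = r^2 mod 23 = 16^2 = 3
  bit 3 = 1: r = r^2 * 19 mod 23 = 3^2 * 19 = 9*19 = 10
  bit 4 = 1: r = r^2 * 19 mod 23 = 10^2 * 19 = 8*19 = 14
  -> A = 14
B = 19^16 mod 23  (bits of 16 = 10000)
  bit 0 = 1: r = r^2 * 19 mod 23 = 1^2 * 19 = 1*19 = 19
  bit 1 = 0: r = r^2 mod 23 = 19^2 = 16
  bit 2 = 0: r = r^2 mod 23 = 16^2 = 3
  bit 3 = 0: r = r^2 mod 23 = 3^2 = 9
  bit 4 = 0: r = r^2 mod 23 = 9^2 = 12
  -> B = 12
s = B^a = 12^19 mod 23  (bits of 19 = 10011)
  bit 0 = 1: r = r^2 * 12 mod 23 = 1^2 * 12 = 1*12 = 12
  bit 1 = 0: r = r^2 mod 23 = 12^2 = 6
  bit 2 = 0: r = r^2 mod 23 = 6^2 = 13
  bit 3 = 1: r = r^2 * 12 mod 23 = 13^2 * 12 = 8*12 = 4
  bit 4 = 1: r = r^2 * 12 mod 23 = 4^2 * 12 = 16*12 = 8
  -> s = B^a = 8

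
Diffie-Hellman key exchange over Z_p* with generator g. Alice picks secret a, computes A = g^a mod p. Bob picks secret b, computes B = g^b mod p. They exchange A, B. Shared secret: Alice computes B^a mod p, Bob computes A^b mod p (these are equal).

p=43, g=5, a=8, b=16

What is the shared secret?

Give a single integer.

A = 5^8 mod 43  (bits of 8 = 1000)
  bit 0 = 1: r = r^2 * 5 mod 43 = 1^2 * 5 = 1*5 = 5
  bit 1 = 0: r = r^2 mod 43 = 5^2 = 25
  bit 2 = 0: r = r^2 mod 43 = 25^2 = 23
  bit 3 = 0: r = r^2 mod 43 = 23^2 = 13
  -> A = 13
B = 5^16 mod 43  (bits of 16 = 10000)
  bit 0 = 1: r = r^2 * 5 mod 43 = 1^2 * 5 = 1*5 = 5
  bit 1 = 0: r = r^2 mod 43 = 5^2 = 25
  bit 2 = 0: r = r^2 mod 43 = 25^2 = 23
  bit 3 = 0: r = r^2 mod 43 = 23^2 = 13
  bit 4 = 0: r = r^2 mod 43 = 13^2 = 40
  -> B = 40
s = B^a = 40^8 mod 43  (bits of 8 = 1000)
  bit 0 = 1: r = r^2 * 40 mod 43 = 1^2 * 40 = 1*40 = 40
  bit 1 = 0: r = r^2 mod 43 = 40^2 = 9
  bit 2 = 0: r = r^2 mod 43 = 9^2 = 38
  bit 3 = 0: r = r^2 mod 43 = 38^2 = 25
  -> s = B^a = 25

Answer: 25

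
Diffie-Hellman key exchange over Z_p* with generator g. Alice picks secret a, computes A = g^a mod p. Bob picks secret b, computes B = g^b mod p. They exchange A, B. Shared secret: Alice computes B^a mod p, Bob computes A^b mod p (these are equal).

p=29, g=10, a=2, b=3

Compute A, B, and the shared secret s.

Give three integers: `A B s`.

A = 10^2 mod 29  (bits of 2 = 10)
  bit 0 = 1: r = r^2 * 10 mod 29 = 1^2 * 10 = 1*10 = 10
  bit 1 = 0: r = r^2 mod 29 = 10^2 = 13
  -> A = 13
B = 10^3 mod 29  (bits of 3 = 11)
  bit 0 = 1: r = r^2 * 10 mod 29 = 1^2 * 10 = 1*10 = 10
  bit 1 = 1: r = r^2 * 10 mod 29 = 10^2 * 10 = 13*10 = 14
  -> B = 14
s = B^a = 14^2 mod 29  (bits of 2 = 10)
  bit 0 = 1: r = r^2 * 14 mod 29 = 1^2 * 14 = 1*14 = 14
  bit 1 = 0: r = r^2 mod 29 = 14^2 = 22
  -> s = B^a = 22

Answer: 13 14 22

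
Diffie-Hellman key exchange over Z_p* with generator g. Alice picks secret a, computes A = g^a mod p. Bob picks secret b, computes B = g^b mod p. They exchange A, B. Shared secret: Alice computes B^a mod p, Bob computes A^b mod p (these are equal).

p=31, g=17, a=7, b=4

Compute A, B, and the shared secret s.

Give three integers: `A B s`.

Answer: 12 7 28

Derivation:
A = 17^7 mod 31  (bits of 7 = 111)
  bit 0 = 1: r = r^2 * 17 mod 31 = 1^2 * 17 = 1*17 = 17
  bit 1 = 1: r = r^2 * 17 mod 31 = 17^2 * 17 = 10*17 = 15
  bit 2 = 1: r = r^2 * 17 mod 31 = 15^2 * 17 = 8*17 = 12
  -> A = 12
B = 17^4 mod 31  (bits of 4 = 100)
  bit 0 = 1: r = r^2 * 17 mod 31 = 1^2 * 17 = 1*17 = 17
  bit 1 = 0: r = r^2 mod 31 = 17^2 = 10
  bit 2 = 0: r = r^2 mod 31 = 10^2 = 7
  -> B = 7
s = B^a = 7^7 mod 31  (bits of 7 = 111)
  bit 0 = 1: r = r^2 * 7 mod 31 = 1^2 * 7 = 1*7 = 7
  bit 1 = 1: r = r^2 * 7 mod 31 = 7^2 * 7 = 18*7 = 2
  bit 2 = 1: r = r^2 * 7 mod 31 = 2^2 * 7 = 4*7 = 28
  -> s = B^a = 28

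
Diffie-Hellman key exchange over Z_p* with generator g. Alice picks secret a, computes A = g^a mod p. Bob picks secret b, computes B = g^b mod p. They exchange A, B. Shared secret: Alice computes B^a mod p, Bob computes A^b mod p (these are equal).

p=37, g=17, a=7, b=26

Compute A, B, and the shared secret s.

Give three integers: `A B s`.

Answer: 15 4 30

Derivation:
A = 17^7 mod 37  (bits of 7 = 111)
  bit 0 = 1: r = r^2 * 17 mod 37 = 1^2 * 17 = 1*17 = 17
  bit 1 = 1: r = r^2 * 17 mod 37 = 17^2 * 17 = 30*17 = 29
  bit 2 = 1: r = r^2 * 17 mod 37 = 29^2 * 17 = 27*17 = 15
  -> A = 15
B = 17^26 mod 37  (bits of 26 = 11010)
  bit 0 = 1: r = r^2 * 17 mod 37 = 1^2 * 17 = 1*17 = 17
  bit 1 = 1: r = r^2 * 17 mod 37 = 17^2 * 17 = 30*17 = 29
  bit 2 = 0: r = r^2 mod 37 = 29^2 = 27
  bit 3 = 1: r = r^2 * 17 mod 37 = 27^2 * 17 = 26*17 = 35
  bit 4 = 0: r = r^2 mod 37 = 35^2 = 4
  -> B = 4
s = B^a = 4^7 mod 37  (bits of 7 = 111)
  bit 0 = 1: r = r^2 * 4 mod 37 = 1^2 * 4 = 1*4 = 4
  bit 1 = 1: r = r^2 * 4 mod 37 = 4^2 * 4 = 16*4 = 27
  bit 2 = 1: r = r^2 * 4 mod 37 = 27^2 * 4 = 26*4 = 30
  -> s = B^a = 30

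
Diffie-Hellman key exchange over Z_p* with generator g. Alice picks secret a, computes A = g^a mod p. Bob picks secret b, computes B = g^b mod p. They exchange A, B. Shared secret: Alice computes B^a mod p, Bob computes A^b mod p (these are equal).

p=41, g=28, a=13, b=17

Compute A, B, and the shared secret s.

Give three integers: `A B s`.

Answer: 30 12 13

Derivation:
A = 28^13 mod 41  (bits of 13 = 1101)
  bit 0 = 1: r = r^2 * 28 mod 41 = 1^2 * 28 = 1*28 = 28
  bit 1 = 1: r = r^2 * 28 mod 41 = 28^2 * 28 = 5*28 = 17
  bit 2 = 0: r = r^2 mod 41 = 17^2 = 2
  bit 3 = 1: r = r^2 * 28 mod 41 = 2^2 * 28 = 4*28 = 30
  -> A = 30
B = 28^17 mod 41  (bits of 17 = 10001)
  bit 0 = 1: r = r^2 * 28 mod 41 = 1^2 * 28 = 1*28 = 28
  bit 1 = 0: r = r^2 mod 41 = 28^2 = 5
  bit 2 = 0: r = r^2 mod 41 = 5^2 = 25
  bit 3 = 0: r = r^2 mod 41 = 25^2 = 10
  bit 4 = 1: r = r^2 * 28 mod 41 = 10^2 * 28 = 18*28 = 12
  -> B = 12
s = B^a = 12^13 mod 41  (bits of 13 = 1101)
  bit 0 = 1: r = r^2 * 12 mod 41 = 1^2 * 12 = 1*12 = 12
  bit 1 = 1: r = r^2 * 12 mod 41 = 12^2 * 12 = 21*12 = 6
  bit 2 = 0: r = r^2 mod 41 = 6^2 = 36
  bit 3 = 1: r = r^2 * 12 mod 41 = 36^2 * 12 = 25*12 = 13
  -> s = B^a = 13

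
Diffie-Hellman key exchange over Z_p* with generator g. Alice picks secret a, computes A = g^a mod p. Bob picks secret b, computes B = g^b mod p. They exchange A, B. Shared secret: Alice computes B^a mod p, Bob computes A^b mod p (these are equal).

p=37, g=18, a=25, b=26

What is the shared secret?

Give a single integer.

Answer: 28

Derivation:
A = 18^25 mod 37  (bits of 25 = 11001)
  bit 0 = 1: r = r^2 * 18 mod 37 = 1^2 * 18 = 1*18 = 18
  bit 1 = 1: r = r^2 * 18 mod 37 = 18^2 * 18 = 28*18 = 23
  bit 2 = 0: r = r^2 mod 37 = 23^2 = 11
  bit 3 = 0: r = r^2 mod 37 = 11^2 = 10
  bit 4 = 1: r = r^2 * 18 mod 37 = 10^2 * 18 = 26*18 = 24
  -> A = 24
B = 18^26 mod 37  (bits of 26 = 11010)
  bit 0 = 1: r = r^2 * 18 mod 37 = 1^2 * 18 = 1*18 = 18
  bit 1 = 1: r = r^2 * 18 mod 37 = 18^2 * 18 = 28*18 = 23
  bit 2 = 0: r = r^2 mod 37 = 23^2 = 11
  bit 3 = 1: r = r^2 * 18 mod 37 = 11^2 * 18 = 10*18 = 32
  bit 4 = 0: r = r^2 mod 37 = 32^2 = 25
  -> B = 25
s = B^a = 25^25 mod 37  (bits of 25 = 11001)
  bit 0 = 1: r = r^2 * 25 mod 37 = 1^2 * 25 = 1*25 = 25
  bit 1 = 1: r = r^2 * 25 mod 37 = 25^2 * 25 = 33*25 = 11
  bit 2 = 0: r = r^2 mod 37 = 11^2 = 10
  bit 3 = 0: r = r^2 mod 37 = 10^2 = 26
  bit 4 = 1: r = r^2 * 25 mod 37 = 26^2 * 25 = 10*25 = 28
  -> s = B^a = 28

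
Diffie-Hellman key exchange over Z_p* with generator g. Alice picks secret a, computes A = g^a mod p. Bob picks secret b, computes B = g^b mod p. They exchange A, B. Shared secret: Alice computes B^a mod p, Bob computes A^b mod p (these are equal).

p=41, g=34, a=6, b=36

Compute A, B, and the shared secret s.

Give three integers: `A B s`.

Answer: 20 25 16

Derivation:
A = 34^6 mod 41  (bits of 6 = 110)
  bit 0 = 1: r = r^2 * 34 mod 41 = 1^2 * 34 = 1*34 = 34
  bit 1 = 1: r = r^2 * 34 mod 41 = 34^2 * 34 = 8*34 = 26
  bit 2 = 0: r = r^2 mod 41 = 26^2 = 20
  -> A = 20
B = 34^36 mod 41  (bits of 36 = 100100)
  bit 0 = 1: r = r^2 * 34 mod 41 = 1^2 * 34 = 1*34 = 34
  bit 1 = 0: r = r^2 mod 41 = 34^2 = 8
  bit 2 = 0: r = r^2 mod 41 = 8^2 = 23
  bit 3 = 1: r = r^2 * 34 mod 41 = 23^2 * 34 = 37*34 = 28
  bit 4 = 0: r = r^2 mod 41 = 28^2 = 5
  bit 5 = 0: r = r^2 mod 41 = 5^2 = 25
  -> B = 25
s = B^a = 25^6 mod 41  (bits of 6 = 110)
  bit 0 = 1: r = r^2 * 25 mod 41 = 1^2 * 25 = 1*25 = 25
  bit 1 = 1: r = r^2 * 25 mod 41 = 25^2 * 25 = 10*25 = 4
  bit 2 = 0: r = r^2 mod 41 = 4^2 = 16
  -> s = B^a = 16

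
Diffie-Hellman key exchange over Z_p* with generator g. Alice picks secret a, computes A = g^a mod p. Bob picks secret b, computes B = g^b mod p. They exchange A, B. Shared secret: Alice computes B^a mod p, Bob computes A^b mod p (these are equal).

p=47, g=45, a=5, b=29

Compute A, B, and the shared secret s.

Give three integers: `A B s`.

A = 45^5 mod 47  (bits of 5 = 101)
  bit 0 = 1: r = r^2 * 45 mod 47 = 1^2 * 45 = 1*45 = 45
  bit 1 = 0: r = r^2 mod 47 = 45^2 = 4
  bit 2 = 1: r = r^2 * 45 mod 47 = 4^2 * 45 = 16*45 = 15
  -> A = 15
B = 45^29 mod 47  (bits of 29 = 11101)
  bit 0 = 1: r = r^2 * 45 mod 47 = 1^2 * 45 = 1*45 = 45
  bit 1 = 1: r = r^2 * 45 mod 47 = 45^2 * 45 = 4*45 = 39
  bit 2 = 1: r = r^2 * 45 mod 47 = 39^2 * 45 = 17*45 = 13
  bit 3 = 0: r = r^2 mod 47 = 13^2 = 28
  bit 4 = 1: r = r^2 * 45 mod 47 = 28^2 * 45 = 32*45 = 30
  -> B = 30
s = B^a = 30^5 mod 47  (bits of 5 = 101)
  bit 0 = 1: r = r^2 * 30 mod 47 = 1^2 * 30 = 1*30 = 30
  bit 1 = 0: r = r^2 mod 47 = 30^2 = 7
  bit 2 = 1: r = r^2 * 30 mod 47 = 7^2 * 30 = 2*30 = 13
  -> s = B^a = 13

Answer: 15 30 13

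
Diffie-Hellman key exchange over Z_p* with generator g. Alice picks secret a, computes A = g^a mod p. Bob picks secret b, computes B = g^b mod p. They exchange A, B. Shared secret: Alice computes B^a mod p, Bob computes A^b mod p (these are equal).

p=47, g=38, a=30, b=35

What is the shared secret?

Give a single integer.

A = 38^30 mod 47  (bits of 30 = 11110)
  bit 0 = 1: r = r^2 * 38 mod 47 = 1^2 * 38 = 1*38 = 38
  bit 1 = 1: r = r^2 * 38 mod 47 = 38^2 * 38 = 34*38 = 23
  bit 2 = 1: r = r^2 * 38 mod 47 = 23^2 * 38 = 12*38 = 33
  bit 3 = 1: r = r^2 * 38 mod 47 = 33^2 * 38 = 8*38 = 22
  bit 4 = 0: r = r^2 mod 47 = 22^2 = 14
  -> A = 14
B = 38^35 mod 47  (bits of 35 = 100011)
  bit 0 = 1: r = r^2 * 38 mod 47 = 1^2 * 38 = 1*38 = 38
  bit 1 = 0: r = r^2 mod 47 = 38^2 = 34
  bit 2 = 0: r = r^2 mod 47 = 34^2 = 28
  bit 3 = 0: r = r^2 mod 47 = 28^2 = 32
  bit 4 = 1: r = r^2 * 38 mod 47 = 32^2 * 38 = 37*38 = 43
  bit 5 = 1: r = r^2 * 38 mod 47 = 43^2 * 38 = 16*38 = 44
  -> B = 44
s = B^a = 44^30 mod 47  (bits of 30 = 11110)
  bit 0 = 1: r = r^2 * 44 mod 47 = 1^2 * 44 = 1*44 = 44
  bit 1 = 1: r = r^2 * 44 mod 47 = 44^2 * 44 = 9*44 = 20
  bit 2 = 1: r = r^2 * 44 mod 47 = 20^2 * 44 = 24*44 = 22
  bit 3 = 1: r = r^2 * 44 mod 47 = 22^2 * 44 = 14*44 = 5
  bit 4 = 0: r = r^2 mod 47 = 5^2 = 25
  -> s = B^a = 25

Answer: 25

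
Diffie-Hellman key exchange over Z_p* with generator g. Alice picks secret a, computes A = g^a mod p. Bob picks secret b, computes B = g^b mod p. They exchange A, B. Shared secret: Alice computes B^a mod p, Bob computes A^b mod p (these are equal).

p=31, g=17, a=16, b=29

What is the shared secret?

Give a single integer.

A = 17^16 mod 31  (bits of 16 = 10000)
  bit 0 = 1: r = r^2 * 17 mod 31 = 1^2 * 17 = 1*17 = 17
  bit 1 = 0: r = r^2 mod 31 = 17^2 = 10
  bit 2 = 0: r = r^2 mod 31 = 10^2 = 7
  bit 3 = 0: r = r^2 mod 31 = 7^2 = 18
  bit 4 = 0: r = r^2 mod 31 = 18^2 = 14
  -> A = 14
B = 17^29 mod 31  (bits of 29 = 11101)
  bit 0 = 1: r = r^2 * 17 mod 31 = 1^2 * 17 = 1*17 = 17
  bit 1 = 1: r = r^2 * 17 mod 31 = 17^2 * 17 = 10*17 = 15
  bit 2 = 1: r = r^2 * 17 mod 31 = 15^2 * 17 = 8*17 = 12
  bit 3 = 0: r = r^2 mod 31 = 12^2 = 20
  bit 4 = 1: r = r^2 * 17 mod 31 = 20^2 * 17 = 28*17 = 11
  -> B = 11
s = B^a = 11^16 mod 31  (bits of 16 = 10000)
  bit 0 = 1: r = r^2 * 11 mod 31 = 1^2 * 11 = 1*11 = 11
  bit 1 = 0: r = r^2 mod 31 = 11^2 = 28
  bit 2 = 0: r = r^2 mod 31 = 28^2 = 9
  bit 3 = 0: r = r^2 mod 31 = 9^2 = 19
  bit 4 = 0: r = r^2 mod 31 = 19^2 = 20
  -> s = B^a = 20

Answer: 20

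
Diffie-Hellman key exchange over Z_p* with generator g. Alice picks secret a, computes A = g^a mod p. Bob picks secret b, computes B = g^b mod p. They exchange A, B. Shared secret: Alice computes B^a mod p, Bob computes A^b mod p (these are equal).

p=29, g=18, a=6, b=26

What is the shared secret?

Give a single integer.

A = 18^6 mod 29  (bits of 6 = 110)
  bit 0 = 1: r = r^2 * 18 mod 29 = 1^2 * 18 = 1*18 = 18
  bit 1 = 1: r = r^2 * 18 mod 29 = 18^2 * 18 = 5*18 = 3
  bit 2 = 0: r = r^2 mod 29 = 3^2 = 9
  -> A = 9
B = 18^26 mod 29  (bits of 26 = 11010)
  bit 0 = 1: r = r^2 * 18 mod 29 = 1^2 * 18 = 1*18 = 18
  bit 1 = 1: r = r^2 * 18 mod 29 = 18^2 * 18 = 5*18 = 3
  bit 2 = 0: r = r^2 mod 29 = 3^2 = 9
  bit 3 = 1: r = r^2 * 18 mod 29 = 9^2 * 18 = 23*18 = 8
  bit 4 = 0: r = r^2 mod 29 = 8^2 = 6
  -> B = 6
s = B^a = 6^6 mod 29  (bits of 6 = 110)
  bit 0 = 1: r = r^2 * 6 mod 29 = 1^2 * 6 = 1*6 = 6
  bit 1 = 1: r = r^2 * 6 mod 29 = 6^2 * 6 = 7*6 = 13
  bit 2 = 0: r = r^2 mod 29 = 13^2 = 24
  -> s = B^a = 24

Answer: 24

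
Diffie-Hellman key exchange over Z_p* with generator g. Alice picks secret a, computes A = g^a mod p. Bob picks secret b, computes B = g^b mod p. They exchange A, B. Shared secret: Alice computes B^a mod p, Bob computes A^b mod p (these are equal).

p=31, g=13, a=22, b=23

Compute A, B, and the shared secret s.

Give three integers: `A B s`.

Answer: 9 24 28

Derivation:
A = 13^22 mod 31  (bits of 22 = 10110)
  bit 0 = 1: r = r^2 * 13 mod 31 = 1^2 * 13 = 1*13 = 13
  bit 1 = 0: r = r^2 mod 31 = 13^2 = 14
  bit 2 = 1: r = r^2 * 13 mod 31 = 14^2 * 13 = 10*13 = 6
  bit 3 = 1: r = r^2 * 13 mod 31 = 6^2 * 13 = 5*13 = 3
  bit 4 = 0: r = r^2 mod 31 = 3^2 = 9
  -> A = 9
B = 13^23 mod 31  (bits of 23 = 10111)
  bit 0 = 1: r = r^2 * 13 mod 31 = 1^2 * 13 = 1*13 = 13
  bit 1 = 0: r = r^2 mod 31 = 13^2 = 14
  bit 2 = 1: r = r^2 * 13 mod 31 = 14^2 * 13 = 10*13 = 6
  bit 3 = 1: r = r^2 * 13 mod 31 = 6^2 * 13 = 5*13 = 3
  bit 4 = 1: r = r^2 * 13 mod 31 = 3^2 * 13 = 9*13 = 24
  -> B = 24
s = B^a = 24^22 mod 31  (bits of 22 = 10110)
  bit 0 = 1: r = r^2 * 24 mod 31 = 1^2 * 24 = 1*24 = 24
  bit 1 = 0: r = r^2 mod 31 = 24^2 = 18
  bit 2 = 1: r = r^2 * 24 mod 31 = 18^2 * 24 = 14*24 = 26
  bit 3 = 1: r = r^2 * 24 mod 31 = 26^2 * 24 = 25*24 = 11
  bit 4 = 0: r = r^2 mod 31 = 11^2 = 28
  -> s = B^a = 28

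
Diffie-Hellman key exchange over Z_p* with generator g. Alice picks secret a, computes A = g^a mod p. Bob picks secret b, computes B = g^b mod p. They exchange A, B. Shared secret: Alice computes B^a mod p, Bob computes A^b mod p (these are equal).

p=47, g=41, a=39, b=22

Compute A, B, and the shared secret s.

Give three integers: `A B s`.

Answer: 35 8 4

Derivation:
A = 41^39 mod 47  (bits of 39 = 100111)
  bit 0 = 1: r = r^2 * 41 mod 47 = 1^2 * 41 = 1*41 = 41
  bit 1 = 0: r = r^2 mod 47 = 41^2 = 36
  bit 2 = 0: r = r^2 mod 47 = 36^2 = 27
  bit 3 = 1: r = r^2 * 41 mod 47 = 27^2 * 41 = 24*41 = 44
  bit 4 = 1: r = r^2 * 41 mod 47 = 44^2 * 41 = 9*41 = 40
  bit 5 = 1: r = r^2 * 41 mod 47 = 40^2 * 41 = 2*41 = 35
  -> A = 35
B = 41^22 mod 47  (bits of 22 = 10110)
  bit 0 = 1: r = r^2 * 41 mod 47 = 1^2 * 41 = 1*41 = 41
  bit 1 = 0: r = r^2 mod 47 = 41^2 = 36
  bit 2 = 1: r = r^2 * 41 mod 47 = 36^2 * 41 = 27*41 = 26
  bit 3 = 1: r = r^2 * 41 mod 47 = 26^2 * 41 = 18*41 = 33
  bit 4 = 0: r = r^2 mod 47 = 33^2 = 8
  -> B = 8
s = B^a = 8^39 mod 47  (bits of 39 = 100111)
  bit 0 = 1: r = r^2 * 8 mod 47 = 1^2 * 8 = 1*8 = 8
  bit 1 = 0: r = r^2 mod 47 = 8^2 = 17
  bit 2 = 0: r = r^2 mod 47 = 17^2 = 7
  bit 3 = 1: r = r^2 * 8 mod 47 = 7^2 * 8 = 2*8 = 16
  bit 4 = 1: r = r^2 * 8 mod 47 = 16^2 * 8 = 21*8 = 27
  bit 5 = 1: r = r^2 * 8 mod 47 = 27^2 * 8 = 24*8 = 4
  -> s = B^a = 4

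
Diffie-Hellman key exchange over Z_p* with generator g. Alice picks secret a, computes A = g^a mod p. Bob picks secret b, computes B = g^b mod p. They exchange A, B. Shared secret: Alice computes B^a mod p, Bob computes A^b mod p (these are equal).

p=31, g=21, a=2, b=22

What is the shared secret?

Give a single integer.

A = 21^2 mod 31  (bits of 2 = 10)
  bit 0 = 1: r = r^2 * 21 mod 31 = 1^2 * 21 = 1*21 = 21
  bit 1 = 0: r = r^2 mod 31 = 21^2 = 7
  -> A = 7
B = 21^22 mod 31  (bits of 22 = 10110)
  bit 0 = 1: r = r^2 * 21 mod 31 = 1^2 * 21 = 1*21 = 21
  bit 1 = 0: r = r^2 mod 31 = 21^2 = 7
  bit 2 = 1: r = r^2 * 21 mod 31 = 7^2 * 21 = 18*21 = 6
  bit 3 = 1: r = r^2 * 21 mod 31 = 6^2 * 21 = 5*21 = 12
  bit 4 = 0: r = r^2 mod 31 = 12^2 = 20
  -> B = 20
s = B^a = 20^2 mod 31  (bits of 2 = 10)
  bit 0 = 1: r = r^2 * 20 mod 31 = 1^2 * 20 = 1*20 = 20
  bit 1 = 0: r = r^2 mod 31 = 20^2 = 28
  -> s = B^a = 28

Answer: 28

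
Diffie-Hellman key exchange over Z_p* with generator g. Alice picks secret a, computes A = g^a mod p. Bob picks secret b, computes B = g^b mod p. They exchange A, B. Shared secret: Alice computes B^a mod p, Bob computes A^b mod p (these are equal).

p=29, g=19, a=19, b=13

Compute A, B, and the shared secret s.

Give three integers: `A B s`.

A = 19^19 mod 29  (bits of 19 = 10011)
  bit 0 = 1: r = r^2 * 19 mod 29 = 1^2 * 19 = 1*19 = 19
  bit 1 = 0: r = r^2 mod 29 = 19^2 = 13
  bit 2 = 0: r = r^2 mod 29 = 13^2 = 24
  bit 3 = 1: r = r^2 * 19 mod 29 = 24^2 * 19 = 25*19 = 11
  bit 4 = 1: r = r^2 * 19 mod 29 = 11^2 * 19 = 5*19 = 8
  -> A = 8
B = 19^13 mod 29  (bits of 13 = 1101)
  bit 0 = 1: r = r^2 * 19 mod 29 = 1^2 * 19 = 1*19 = 19
  bit 1 = 1: r = r^2 * 19 mod 29 = 19^2 * 19 = 13*19 = 15
  bit 2 = 0: r = r^2 mod 29 = 15^2 = 22
  bit 3 = 1: r = r^2 * 19 mod 29 = 22^2 * 19 = 20*19 = 3
  -> B = 3
s = B^a = 3^19 mod 29  (bits of 19 = 10011)
  bit 0 = 1: r = r^2 * 3 mod 29 = 1^2 * 3 = 1*3 = 3
  bit 1 = 0: r = r^2 mod 29 = 3^2 = 9
  bit 2 = 0: r = r^2 mod 29 = 9^2 = 23
  bit 3 = 1: r = r^2 * 3 mod 29 = 23^2 * 3 = 7*3 = 21
  bit 4 = 1: r = r^2 * 3 mod 29 = 21^2 * 3 = 6*3 = 18
  -> s = B^a = 18

Answer: 8 3 18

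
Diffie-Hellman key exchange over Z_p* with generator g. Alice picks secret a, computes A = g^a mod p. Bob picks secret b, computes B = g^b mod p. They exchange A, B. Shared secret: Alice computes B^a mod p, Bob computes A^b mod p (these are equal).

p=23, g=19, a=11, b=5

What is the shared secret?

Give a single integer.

Answer: 22

Derivation:
A = 19^11 mod 23  (bits of 11 = 1011)
  bit 0 = 1: r = r^2 * 19 mod 23 = 1^2 * 19 = 1*19 = 19
  bit 1 = 0: r = r^2 mod 23 = 19^2 = 16
  bit 2 = 1: r = r^2 * 19 mod 23 = 16^2 * 19 = 3*19 = 11
  bit 3 = 1: r = r^2 * 19 mod 23 = 11^2 * 19 = 6*19 = 22
  -> A = 22
B = 19^5 mod 23  (bits of 5 = 101)
  bit 0 = 1: r = r^2 * 19 mod 23 = 1^2 * 19 = 1*19 = 19
  bit 1 = 0: r = r^2 mod 23 = 19^2 = 16
  bit 2 = 1: r = r^2 * 19 mod 23 = 16^2 * 19 = 3*19 = 11
  -> B = 11
s = B^a = 11^11 mod 23  (bits of 11 = 1011)
  bit 0 = 1: r = r^2 * 11 mod 23 = 1^2 * 11 = 1*11 = 11
  bit 1 = 0: r = r^2 mod 23 = 11^2 = 6
  bit 2 = 1: r = r^2 * 11 mod 23 = 6^2 * 11 = 13*11 = 5
  bit 3 = 1: r = r^2 * 11 mod 23 = 5^2 * 11 = 2*11 = 22
  -> s = B^a = 22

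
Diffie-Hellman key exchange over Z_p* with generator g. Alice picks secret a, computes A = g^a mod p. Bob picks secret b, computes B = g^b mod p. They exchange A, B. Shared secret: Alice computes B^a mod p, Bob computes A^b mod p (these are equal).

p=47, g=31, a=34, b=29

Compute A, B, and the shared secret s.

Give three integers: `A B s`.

A = 31^34 mod 47  (bits of 34 = 100010)
  bit 0 = 1: r = r^2 * 31 mod 47 = 1^2 * 31 = 1*31 = 31
  bit 1 = 0: r = r^2 mod 47 = 31^2 = 21
  bit 2 = 0: r = r^2 mod 47 = 21^2 = 18
  bit 3 = 0: r = r^2 mod 47 = 18^2 = 42
  bit 4 = 1: r = r^2 * 31 mod 47 = 42^2 * 31 = 25*31 = 23
  bit 5 = 0: r = r^2 mod 47 = 23^2 = 12
  -> A = 12
B = 31^29 mod 47  (bits of 29 = 11101)
  bit 0 = 1: r = r^2 * 31 mod 47 = 1^2 * 31 = 1*31 = 31
  bit 1 = 1: r = r^2 * 31 mod 47 = 31^2 * 31 = 21*31 = 40
  bit 2 = 1: r = r^2 * 31 mod 47 = 40^2 * 31 = 2*31 = 15
  bit 3 = 0: r = r^2 mod 47 = 15^2 = 37
  bit 4 = 1: r = r^2 * 31 mod 47 = 37^2 * 31 = 6*31 = 45
  -> B = 45
s = B^a = 45^34 mod 47  (bits of 34 = 100010)
  bit 0 = 1: r = r^2 * 45 mod 47 = 1^2 * 45 = 1*45 = 45
  bit 1 = 0: r = r^2 mod 47 = 45^2 = 4
  bit 2 = 0: r = r^2 mod 47 = 4^2 = 16
  bit 3 = 0: r = r^2 mod 47 = 16^2 = 21
  bit 4 = 1: r = r^2 * 45 mod 47 = 21^2 * 45 = 18*45 = 11
  bit 5 = 0: r = r^2 mod 47 = 11^2 = 27
  -> s = B^a = 27

Answer: 12 45 27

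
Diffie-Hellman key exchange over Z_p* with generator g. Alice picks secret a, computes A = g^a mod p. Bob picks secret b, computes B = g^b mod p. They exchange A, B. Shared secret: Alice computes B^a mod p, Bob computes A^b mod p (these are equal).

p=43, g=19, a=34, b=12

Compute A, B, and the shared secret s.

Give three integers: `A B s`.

Answer: 23 35 16

Derivation:
A = 19^34 mod 43  (bits of 34 = 100010)
  bit 0 = 1: r = r^2 * 19 mod 43 = 1^2 * 19 = 1*19 = 19
  bit 1 = 0: r = r^2 mod 43 = 19^2 = 17
  bit 2 = 0: r = r^2 mod 43 = 17^2 = 31
  bit 3 = 0: r = r^2 mod 43 = 31^2 = 15
  bit 4 = 1: r = r^2 * 19 mod 43 = 15^2 * 19 = 10*19 = 18
  bit 5 = 0: r = r^2 mod 43 = 18^2 = 23
  -> A = 23
B = 19^12 mod 43  (bits of 12 = 1100)
  bit 0 = 1: r = r^2 * 19 mod 43 = 1^2 * 19 = 1*19 = 19
  bit 1 = 1: r = r^2 * 19 mod 43 = 19^2 * 19 = 17*19 = 22
  bit 2 = 0: r = r^2 mod 43 = 22^2 = 11
  bit 3 = 0: r = r^2 mod 43 = 11^2 = 35
  -> B = 35
s = B^a = 35^34 mod 43  (bits of 34 = 100010)
  bit 0 = 1: r = r^2 * 35 mod 43 = 1^2 * 35 = 1*35 = 35
  bit 1 = 0: r = r^2 mod 43 = 35^2 = 21
  bit 2 = 0: r = r^2 mod 43 = 21^2 = 11
  bit 3 = 0: r = r^2 mod 43 = 11^2 = 35
  bit 4 = 1: r = r^2 * 35 mod 43 = 35^2 * 35 = 21*35 = 4
  bit 5 = 0: r = r^2 mod 43 = 4^2 = 16
  -> s = B^a = 16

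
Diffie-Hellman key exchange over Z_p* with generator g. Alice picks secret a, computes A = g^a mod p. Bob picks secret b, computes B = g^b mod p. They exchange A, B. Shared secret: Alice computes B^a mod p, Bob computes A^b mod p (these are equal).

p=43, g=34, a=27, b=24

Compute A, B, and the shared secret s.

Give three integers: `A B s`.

A = 34^27 mod 43  (bits of 27 = 11011)
  bit 0 = 1: r = r^2 * 34 mod 43 = 1^2 * 34 = 1*34 = 34
  bit 1 = 1: r = r^2 * 34 mod 43 = 34^2 * 34 = 38*34 = 2
  bit 2 = 0: r = r^2 mod 43 = 2^2 = 4
  bit 3 = 1: r = r^2 * 34 mod 43 = 4^2 * 34 = 16*34 = 28
  bit 4 = 1: r = r^2 * 34 mod 43 = 28^2 * 34 = 10*34 = 39
  -> A = 39
B = 34^24 mod 43  (bits of 24 = 11000)
  bit 0 = 1: r = r^2 * 34 mod 43 = 1^2 * 34 = 1*34 = 34
  bit 1 = 1: r = r^2 * 34 mod 43 = 34^2 * 34 = 38*34 = 2
  bit 2 = 0: r = r^2 mod 43 = 2^2 = 4
  bit 3 = 0: r = r^2 mod 43 = 4^2 = 16
  bit 4 = 0: r = r^2 mod 43 = 16^2 = 41
  -> B = 41
s = B^a = 41^27 mod 43  (bits of 27 = 11011)
  bit 0 = 1: r = r^2 * 41 mod 43 = 1^2 * 41 = 1*41 = 41
  bit 1 = 1: r = r^2 * 41 mod 43 = 41^2 * 41 = 4*41 = 35
  bit 2 = 0: r = r^2 mod 43 = 35^2 = 21
  bit 3 = 1: r = r^2 * 41 mod 43 = 21^2 * 41 = 11*41 = 21
  bit 4 = 1: r = r^2 * 41 mod 43 = 21^2 * 41 = 11*41 = 21
  -> s = B^a = 21

Answer: 39 41 21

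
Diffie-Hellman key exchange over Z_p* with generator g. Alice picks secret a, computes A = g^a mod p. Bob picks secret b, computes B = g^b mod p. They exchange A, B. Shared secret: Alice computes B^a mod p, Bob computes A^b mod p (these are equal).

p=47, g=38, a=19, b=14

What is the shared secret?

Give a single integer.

A = 38^19 mod 47  (bits of 19 = 10011)
  bit 0 = 1: r = r^2 * 38 mod 47 = 1^2 * 38 = 1*38 = 38
  bit 1 = 0: r = r^2 mod 47 = 38^2 = 34
  bit 2 = 0: r = r^2 mod 47 = 34^2 = 28
  bit 3 = 1: r = r^2 * 38 mod 47 = 28^2 * 38 = 32*38 = 41
  bit 4 = 1: r = r^2 * 38 mod 47 = 41^2 * 38 = 36*38 = 5
  -> A = 5
B = 38^14 mod 47  (bits of 14 = 1110)
  bit 0 = 1: r = r^2 * 38 mod 47 = 1^2 * 38 = 1*38 = 38
  bit 1 = 1: r = r^2 * 38 mod 47 = 38^2 * 38 = 34*38 = 23
  bit 2 = 1: r = r^2 * 38 mod 47 = 23^2 * 38 = 12*38 = 33
  bit 3 = 0: r = r^2 mod 47 = 33^2 = 8
  -> B = 8
s = B^a = 8^19 mod 47  (bits of 19 = 10011)
  bit 0 = 1: r = r^2 * 8 mod 47 = 1^2 * 8 = 1*8 = 8
  bit 1 = 0: r = r^2 mod 47 = 8^2 = 17
  bit 2 = 0: r = r^2 mod 47 = 17^2 = 7
  bit 3 = 1: r = r^2 * 8 mod 47 = 7^2 * 8 = 2*8 = 16
  bit 4 = 1: r = r^2 * 8 mod 47 = 16^2 * 8 = 21*8 = 27
  -> s = B^a = 27

Answer: 27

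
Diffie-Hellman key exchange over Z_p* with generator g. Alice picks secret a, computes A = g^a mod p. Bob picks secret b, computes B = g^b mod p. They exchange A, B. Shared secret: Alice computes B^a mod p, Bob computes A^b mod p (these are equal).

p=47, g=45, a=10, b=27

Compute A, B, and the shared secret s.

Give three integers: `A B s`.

Answer: 37 31 36

Derivation:
A = 45^10 mod 47  (bits of 10 = 1010)
  bit 0 = 1: r = r^2 * 45 mod 47 = 1^2 * 45 = 1*45 = 45
  bit 1 = 0: r = r^2 mod 47 = 45^2 = 4
  bit 2 = 1: r = r^2 * 45 mod 47 = 4^2 * 45 = 16*45 = 15
  bit 3 = 0: r = r^2 mod 47 = 15^2 = 37
  -> A = 37
B = 45^27 mod 47  (bits of 27 = 11011)
  bit 0 = 1: r = r^2 * 45 mod 47 = 1^2 * 45 = 1*45 = 45
  bit 1 = 1: r = r^2 * 45 mod 47 = 45^2 * 45 = 4*45 = 39
  bit 2 = 0: r = r^2 mod 47 = 39^2 = 17
  bit 3 = 1: r = r^2 * 45 mod 47 = 17^2 * 45 = 7*45 = 33
  bit 4 = 1: r = r^2 * 45 mod 47 = 33^2 * 45 = 8*45 = 31
  -> B = 31
s = B^a = 31^10 mod 47  (bits of 10 = 1010)
  bit 0 = 1: r = r^2 * 31 mod 47 = 1^2 * 31 = 1*31 = 31
  bit 1 = 0: r = r^2 mod 47 = 31^2 = 21
  bit 2 = 1: r = r^2 * 31 mod 47 = 21^2 * 31 = 18*31 = 41
  bit 3 = 0: r = r^2 mod 47 = 41^2 = 36
  -> s = B^a = 36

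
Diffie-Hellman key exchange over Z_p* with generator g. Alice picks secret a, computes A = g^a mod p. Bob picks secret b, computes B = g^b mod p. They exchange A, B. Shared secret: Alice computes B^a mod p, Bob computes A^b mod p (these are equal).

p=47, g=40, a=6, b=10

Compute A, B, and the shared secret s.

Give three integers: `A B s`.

Answer: 8 32 34

Derivation:
A = 40^6 mod 47  (bits of 6 = 110)
  bit 0 = 1: r = r^2 * 40 mod 47 = 1^2 * 40 = 1*40 = 40
  bit 1 = 1: r = r^2 * 40 mod 47 = 40^2 * 40 = 2*40 = 33
  bit 2 = 0: r = r^2 mod 47 = 33^2 = 8
  -> A = 8
B = 40^10 mod 47  (bits of 10 = 1010)
  bit 0 = 1: r = r^2 * 40 mod 47 = 1^2 * 40 = 1*40 = 40
  bit 1 = 0: r = r^2 mod 47 = 40^2 = 2
  bit 2 = 1: r = r^2 * 40 mod 47 = 2^2 * 40 = 4*40 = 19
  bit 3 = 0: r = r^2 mod 47 = 19^2 = 32
  -> B = 32
s = B^a = 32^6 mod 47  (bits of 6 = 110)
  bit 0 = 1: r = r^2 * 32 mod 47 = 1^2 * 32 = 1*32 = 32
  bit 1 = 1: r = r^2 * 32 mod 47 = 32^2 * 32 = 37*32 = 9
  bit 2 = 0: r = r^2 mod 47 = 9^2 = 34
  -> s = B^a = 34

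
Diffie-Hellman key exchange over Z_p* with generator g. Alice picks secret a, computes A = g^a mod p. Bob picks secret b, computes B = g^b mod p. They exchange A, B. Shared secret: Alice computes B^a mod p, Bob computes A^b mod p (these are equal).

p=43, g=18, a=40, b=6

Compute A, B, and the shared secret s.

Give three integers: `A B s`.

A = 18^40 mod 43  (bits of 40 = 101000)
  bit 0 = 1: r = r^2 * 18 mod 43 = 1^2 * 18 = 1*18 = 18
  bit 1 = 0: r = r^2 mod 43 = 18^2 = 23
  bit 2 = 1: r = r^2 * 18 mod 43 = 23^2 * 18 = 13*18 = 19
  bit 3 = 0: r = r^2 mod 43 = 19^2 = 17
  bit 4 = 0: r = r^2 mod 43 = 17^2 = 31
  bit 5 = 0: r = r^2 mod 43 = 31^2 = 15
  -> A = 15
B = 18^6 mod 43  (bits of 6 = 110)
  bit 0 = 1: r = r^2 * 18 mod 43 = 1^2 * 18 = 1*18 = 18
  bit 1 = 1: r = r^2 * 18 mod 43 = 18^2 * 18 = 23*18 = 27
  bit 2 = 0: r = r^2 mod 43 = 27^2 = 41
  -> B = 41
s = B^a = 41^40 mod 43  (bits of 40 = 101000)
  bit 0 = 1: r = r^2 * 41 mod 43 = 1^2 * 41 = 1*41 = 41
  bit 1 = 0: r = r^2 mod 43 = 41^2 = 4
  bit 2 = 1: r = r^2 * 41 mod 43 = 4^2 * 41 = 16*41 = 11
  bit 3 = 0: r = r^2 mod 43 = 11^2 = 35
  bit 4 = 0: r = r^2 mod 43 = 35^2 = 21
  bit 5 = 0: r = r^2 mod 43 = 21^2 = 11
  -> s = B^a = 11

Answer: 15 41 11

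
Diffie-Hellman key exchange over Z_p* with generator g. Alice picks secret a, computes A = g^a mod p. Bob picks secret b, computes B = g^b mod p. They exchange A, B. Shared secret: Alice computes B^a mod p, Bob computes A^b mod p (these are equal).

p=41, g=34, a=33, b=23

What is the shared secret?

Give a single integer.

A = 34^33 mod 41  (bits of 33 = 100001)
  bit 0 = 1: r = r^2 * 34 mod 41 = 1^2 * 34 = 1*34 = 34
  bit 1 = 0: r = r^2 mod 41 = 34^2 = 8
  bit 2 = 0: r = r^2 mod 41 = 8^2 = 23
  bit 3 = 0: r = r^2 mod 41 = 23^2 = 37
  bit 4 = 0: r = r^2 mod 41 = 37^2 = 16
  bit 5 = 1: r = r^2 * 34 mod 41 = 16^2 * 34 = 10*34 = 12
  -> A = 12
B = 34^23 mod 41  (bits of 23 = 10111)
  bit 0 = 1: r = r^2 * 34 mod 41 = 1^2 * 34 = 1*34 = 34
  bit 1 = 0: r = r^2 mod 41 = 34^2 = 8
  bit 2 = 1: r = r^2 * 34 mod 41 = 8^2 * 34 = 23*34 = 3
  bit 3 = 1: r = r^2 * 34 mod 41 = 3^2 * 34 = 9*34 = 19
  bit 4 = 1: r = r^2 * 34 mod 41 = 19^2 * 34 = 33*34 = 15
  -> B = 15
s = B^a = 15^33 mod 41  (bits of 33 = 100001)
  bit 0 = 1: r = r^2 * 15 mod 41 = 1^2 * 15 = 1*15 = 15
  bit 1 = 0: r = r^2 mod 41 = 15^2 = 20
  bit 2 = 0: r = r^2 mod 41 = 20^2 = 31
  bit 3 = 0: r = r^2 mod 41 = 31^2 = 18
  bit 4 = 0: r = r^2 mod 41 = 18^2 = 37
  bit 5 = 1: r = r^2 * 15 mod 41 = 37^2 * 15 = 16*15 = 35
  -> s = B^a = 35

Answer: 35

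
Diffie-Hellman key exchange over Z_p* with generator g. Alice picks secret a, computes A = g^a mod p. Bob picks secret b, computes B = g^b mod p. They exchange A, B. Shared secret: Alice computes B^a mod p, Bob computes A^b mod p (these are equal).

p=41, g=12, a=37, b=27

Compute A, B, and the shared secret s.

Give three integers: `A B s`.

A = 12^37 mod 41  (bits of 37 = 100101)
  bit 0 = 1: r = r^2 * 12 mod 41 = 1^2 * 12 = 1*12 = 12
  bit 1 = 0: r = r^2 mod 41 = 12^2 = 21
  bit 2 = 0: r = r^2 mod 41 = 21^2 = 31
  bit 3 = 1: r = r^2 * 12 mod 41 = 31^2 * 12 = 18*12 = 11
  bit 4 = 0: r = r^2 mod 41 = 11^2 = 39
  bit 5 = 1: r = r^2 * 12 mod 41 = 39^2 * 12 = 4*12 = 7
  -> A = 7
B = 12^27 mod 41  (bits of 27 = 11011)
  bit 0 = 1: r = r^2 * 12 mod 41 = 1^2 * 12 = 1*12 = 12
  bit 1 = 1: r = r^2 * 12 mod 41 = 12^2 * 12 = 21*12 = 6
  bit 2 = 0: r = r^2 mod 41 = 6^2 = 36
  bit 3 = 1: r = r^2 * 12 mod 41 = 36^2 * 12 = 25*12 = 13
  bit 4 = 1: r = r^2 * 12 mod 41 = 13^2 * 12 = 5*12 = 19
  -> B = 19
s = B^a = 19^37 mod 41  (bits of 37 = 100101)
  bit 0 = 1: r = r^2 * 19 mod 41 = 1^2 * 19 = 1*19 = 19
  bit 1 = 0: r = r^2 mod 41 = 19^2 = 33
  bit 2 = 0: r = r^2 mod 41 = 33^2 = 23
  bit 3 = 1: r = r^2 * 19 mod 41 = 23^2 * 19 = 37*19 = 6
  bit 4 = 0: r = r^2 mod 41 = 6^2 = 36
  bit 5 = 1: r = r^2 * 19 mod 41 = 36^2 * 19 = 25*19 = 24
  -> s = B^a = 24

Answer: 7 19 24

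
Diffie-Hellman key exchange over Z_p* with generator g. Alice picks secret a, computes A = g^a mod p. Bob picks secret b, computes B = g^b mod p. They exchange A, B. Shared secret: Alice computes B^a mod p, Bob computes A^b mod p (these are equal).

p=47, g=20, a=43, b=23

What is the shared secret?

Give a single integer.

Answer: 46

Derivation:
A = 20^43 mod 47  (bits of 43 = 101011)
  bit 0 = 1: r = r^2 * 20 mod 47 = 1^2 * 20 = 1*20 = 20
  bit 1 = 0: r = r^2 mod 47 = 20^2 = 24
  bit 2 = 1: r = r^2 * 20 mod 47 = 24^2 * 20 = 12*20 = 5
  bit 3 = 0: r = r^2 mod 47 = 5^2 = 25
  bit 4 = 1: r = r^2 * 20 mod 47 = 25^2 * 20 = 14*20 = 45
  bit 5 = 1: r = r^2 * 20 mod 47 = 45^2 * 20 = 4*20 = 33
  -> A = 33
B = 20^23 mod 47  (bits of 23 = 10111)
  bit 0 = 1: r = r^2 * 20 mod 47 = 1^2 * 20 = 1*20 = 20
  bit 1 = 0: r = r^2 mod 47 = 20^2 = 24
  bit 2 = 1: r = r^2 * 20 mod 47 = 24^2 * 20 = 12*20 = 5
  bit 3 = 1: r = r^2 * 20 mod 47 = 5^2 * 20 = 25*20 = 30
  bit 4 = 1: r = r^2 * 20 mod 47 = 30^2 * 20 = 7*20 = 46
  -> B = 46
s = B^a = 46^43 mod 47  (bits of 43 = 101011)
  bit 0 = 1: r = r^2 * 46 mod 47 = 1^2 * 46 = 1*46 = 46
  bit 1 = 0: r = r^2 mod 47 = 46^2 = 1
  bit 2 = 1: r = r^2 * 46 mod 47 = 1^2 * 46 = 1*46 = 46
  bit 3 = 0: r = r^2 mod 47 = 46^2 = 1
  bit 4 = 1: r = r^2 * 46 mod 47 = 1^2 * 46 = 1*46 = 46
  bit 5 = 1: r = r^2 * 46 mod 47 = 46^2 * 46 = 1*46 = 46
  -> s = B^a = 46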